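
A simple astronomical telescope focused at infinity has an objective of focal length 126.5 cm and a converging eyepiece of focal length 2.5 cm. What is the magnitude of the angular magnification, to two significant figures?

51

|M| = f_obj/|f_eye| = 126.5/2.5 = 50.600.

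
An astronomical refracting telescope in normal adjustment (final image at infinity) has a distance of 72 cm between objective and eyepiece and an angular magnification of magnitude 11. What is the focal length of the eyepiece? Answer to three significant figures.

6.00 cm

In normal adjustment the tube length equals f_obj + f_eye and |M| = f_obj/f_eye.
So f_obj = 11 f_eye and 11 f_eye + f_eye = 72 cm, giving f_eye = 72/12 = 6.000 cm and f_obj = 66.000 cm.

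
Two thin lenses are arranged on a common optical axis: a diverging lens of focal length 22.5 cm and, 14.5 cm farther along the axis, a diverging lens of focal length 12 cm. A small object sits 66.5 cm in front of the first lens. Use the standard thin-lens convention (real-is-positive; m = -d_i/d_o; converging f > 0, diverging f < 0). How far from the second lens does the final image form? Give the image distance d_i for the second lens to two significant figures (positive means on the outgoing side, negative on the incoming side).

-8.7 cm

Lens 1: 1/d_i1 = 1/f_1 - 1/d_o1 = 1/(-22.5) - 1/66.5 = -0.05948 cm^-1, so d_i1 = -16.812 cm.
The intermediate image is virtual, 16.812 cm to the left of lens 1, so d_o2 = L - d_i1 = 14.5 - (-16.812) = 31.312 cm.
Lens 2: 1/d_i2 = 1/f_2 - 1/d_o2 = 1/(-12) - 1/(31.312) = -0.11527 cm^-1, so d_i2 = -8.675 cm.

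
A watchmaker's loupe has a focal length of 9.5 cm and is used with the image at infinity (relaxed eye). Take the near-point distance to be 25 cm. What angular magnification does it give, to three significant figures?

2.63

M = D/f = 25/9.5 = 2.632.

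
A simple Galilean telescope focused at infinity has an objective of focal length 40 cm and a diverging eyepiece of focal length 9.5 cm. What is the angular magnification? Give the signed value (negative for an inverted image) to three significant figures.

M = -f_obj/f_eye = -40/(-9.5) = 4.211.

4.21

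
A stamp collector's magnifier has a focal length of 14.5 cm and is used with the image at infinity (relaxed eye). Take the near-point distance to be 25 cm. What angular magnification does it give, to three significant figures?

1.72

M = D/f = 25/14.5 = 1.724.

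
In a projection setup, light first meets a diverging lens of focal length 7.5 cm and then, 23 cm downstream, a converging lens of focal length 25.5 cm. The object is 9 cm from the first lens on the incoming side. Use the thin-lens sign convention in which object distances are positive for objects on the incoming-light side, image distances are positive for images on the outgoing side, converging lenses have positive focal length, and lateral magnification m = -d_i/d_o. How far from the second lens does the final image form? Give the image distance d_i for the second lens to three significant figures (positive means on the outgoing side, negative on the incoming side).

First lens: d_i1 = 1/(1/(-7.5) - 1/9) = -4.091 cm.
With d_i1 < 0 the first image is virtual and lies on the object side; the object distance for lens 2 is d_o2 = 23 - (-4.091) = 27.091 cm.
Second lens: d_i2 = 1/(1/25.5 - 1/(27.091)) = 434.229 cm.

434 cm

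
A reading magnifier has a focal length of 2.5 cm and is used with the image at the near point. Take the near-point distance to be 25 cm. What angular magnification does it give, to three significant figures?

11.0

M = 1 + D/f = 1 + 25/2.5 = 11.000.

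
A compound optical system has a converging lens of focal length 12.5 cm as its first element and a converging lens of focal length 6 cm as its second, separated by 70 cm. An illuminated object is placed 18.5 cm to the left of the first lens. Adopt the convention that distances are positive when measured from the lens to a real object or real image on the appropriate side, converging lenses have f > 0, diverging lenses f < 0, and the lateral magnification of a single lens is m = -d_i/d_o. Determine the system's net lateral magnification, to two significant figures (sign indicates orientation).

0.49

First lens: d_i1 = 1/(1/12.5 - 1/18.5) = 38.542 cm.
m_1 = -(38.542)/18.5 = -2.0833.
Object distance for lens 2: d_o2 = 70 - 38.542 = 31.458 cm.
Second lens: d_i2 = 1/(1/6 - 1/(31.458)) = 7.414 cm.
m_2 = -(7.414)/(31.458) = -0.2357.
Overall magnification: m = m_1 m_2 = 0.4910.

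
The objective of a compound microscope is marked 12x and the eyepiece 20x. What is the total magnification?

The overall magnification of a compound microscope is the product of the objective and eyepiece magnifications:
M = M_obj x M_eye = 12 x 20 = 240.

240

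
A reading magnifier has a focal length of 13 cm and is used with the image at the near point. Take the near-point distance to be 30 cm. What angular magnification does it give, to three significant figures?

M = 1 + D/f = 1 + 30/13 = 3.308.

3.31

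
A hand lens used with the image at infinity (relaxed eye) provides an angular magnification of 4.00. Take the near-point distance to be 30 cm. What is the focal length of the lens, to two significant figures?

For the image at infinity, M = D/f.
f = D/M = 30/4.0 = 7.500 cm.

7.5 cm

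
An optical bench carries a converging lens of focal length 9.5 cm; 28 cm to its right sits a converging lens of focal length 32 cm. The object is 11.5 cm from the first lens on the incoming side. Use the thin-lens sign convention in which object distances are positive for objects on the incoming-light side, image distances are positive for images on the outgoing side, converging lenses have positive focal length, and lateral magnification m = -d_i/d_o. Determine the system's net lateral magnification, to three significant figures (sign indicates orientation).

Applying the thin-lens equation to the first lens, 1/9.5 = 1/11.5 + 1/d_i1, which gives d_i1 = 54.625 cm.
Its lateral magnification is m_1 = -d_i1/d_o1 = -(54.625)/11.5 = -4.7500.
This image would form 54.625 cm past lens 1, i.e. 26.625 cm beyond lens 2, so it is a virtual object for lens 2: d_o2 = 28 - 54.625 = -26.625 cm.
Applying the thin-lens equation again with f_2 = 32 cm and d_o2 = -26.625 cm gives d_i2 = 14.533 cm.
m_2 = -(14.533)/(-26.625) = 0.5458.
Total m = m_1 x m_2 = (-4.7500)(0.5458) = -2.5928.

-2.59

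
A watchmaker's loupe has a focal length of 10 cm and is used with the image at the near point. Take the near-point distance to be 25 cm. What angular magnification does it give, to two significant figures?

3.5

M = 1 + D/f = 1 + 25/10 = 3.500.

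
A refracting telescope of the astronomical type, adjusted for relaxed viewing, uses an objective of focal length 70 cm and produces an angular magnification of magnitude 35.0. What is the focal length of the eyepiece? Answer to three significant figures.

2.00 cm

|M| = f_obj/f_eye, so f_eye = f_obj/|M| = 70/35.0 = 2.000 cm.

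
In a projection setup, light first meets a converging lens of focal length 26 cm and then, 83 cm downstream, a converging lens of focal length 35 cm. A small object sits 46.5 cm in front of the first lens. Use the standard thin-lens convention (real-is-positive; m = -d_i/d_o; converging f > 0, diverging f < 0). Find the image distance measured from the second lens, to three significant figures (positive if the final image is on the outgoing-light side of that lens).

-76.6 cm

Applying the thin-lens equation to the first lens, 1/26 = 1/46.5 + 1/d_i1, which gives d_i1 = 58.976 cm.
The intermediate image is 58.976 cm to the right of lens 1, so d_o2 = L - d_i1 = 83 - 58.976 = 24.024 cm.
Applying the thin-lens equation again with f_2 = 35 cm and d_o2 = 24.024 cm gives d_i2 = -76.611 cm.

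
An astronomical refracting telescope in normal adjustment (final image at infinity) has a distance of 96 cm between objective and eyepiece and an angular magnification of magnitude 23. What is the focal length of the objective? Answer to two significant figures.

In normal adjustment the tube length equals f_obj + f_eye and |M| = f_obj/f_eye.
So f_obj = 23 f_eye and 23 f_eye + f_eye = 96 cm, giving f_eye = 96/24 = 4.000 cm and f_obj = 92.000 cm.

92 cm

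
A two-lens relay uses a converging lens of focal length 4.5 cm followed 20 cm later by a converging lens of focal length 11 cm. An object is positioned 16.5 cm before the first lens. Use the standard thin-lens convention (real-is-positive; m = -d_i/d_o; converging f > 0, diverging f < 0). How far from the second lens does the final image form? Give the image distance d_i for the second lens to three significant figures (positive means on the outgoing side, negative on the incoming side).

Applying the thin-lens equation to the first lens, 1/4.5 = 1/16.5 + 1/d_i1, which gives d_i1 = 6.188 cm.
Object distance for lens 2: d_o2 = 20 - 6.188 = 13.812 cm.
Applying the thin-lens equation again with f_2 = 11 cm and d_o2 = 13.812 cm gives d_i2 = 54.022 cm.

54.0 cm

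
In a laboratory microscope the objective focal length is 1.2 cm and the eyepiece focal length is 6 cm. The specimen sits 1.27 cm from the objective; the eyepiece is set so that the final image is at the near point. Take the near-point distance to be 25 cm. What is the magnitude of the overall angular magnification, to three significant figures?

88.6

Objective: 1/d_i = 1/f_obj - 1/d_o = 1/1.2 - 1/1.27 = 0.04593 cm^-1, so d_i = 21.771 cm.
m_obj = -d_i/d_o = -21.771/1.27 = -17.143.
Eyepiece angular magnification (image at near point): M_eye = 1 + D/f_e = 1 + 25/6 = 5.167.
Overall M = m_obj x M_eye = (-17.143)(5.167) = -88.57.
|M| = 88.57.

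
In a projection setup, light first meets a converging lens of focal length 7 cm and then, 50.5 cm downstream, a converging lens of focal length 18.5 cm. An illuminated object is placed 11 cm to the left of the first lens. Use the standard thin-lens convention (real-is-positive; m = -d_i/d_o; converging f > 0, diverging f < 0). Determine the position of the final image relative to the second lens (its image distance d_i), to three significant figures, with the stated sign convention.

Applying the thin-lens equation to the first lens, 1/7 = 1/11 + 1/d_i1, which gives d_i1 = 19.250 cm.
The intermediate image is 19.250 cm to the right of lens 1, so d_o2 = L - d_i1 = 50.5 - 19.250 = 31.250 cm.
Applying the thin-lens equation again with f_2 = 18.5 cm and d_o2 = 31.250 cm gives d_i2 = 45.343 cm.

45.3 cm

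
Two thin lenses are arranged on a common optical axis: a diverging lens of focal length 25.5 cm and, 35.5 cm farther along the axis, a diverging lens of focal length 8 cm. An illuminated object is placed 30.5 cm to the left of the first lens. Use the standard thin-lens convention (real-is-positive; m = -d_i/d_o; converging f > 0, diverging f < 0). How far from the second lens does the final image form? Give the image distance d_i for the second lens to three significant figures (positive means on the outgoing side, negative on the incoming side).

-6.88 cm

First lens: d_i1 = 1/(1/(-25.5) - 1/30.5) = -13.888 cm.
The intermediate image is virtual, 13.888 cm to the left of lens 1, so d_o2 = L - d_i1 = 35.5 - (-13.888) = 49.388 cm.
Second lens: d_i2 = 1/(1/(-8) - 1/(49.388)) = -6.885 cm.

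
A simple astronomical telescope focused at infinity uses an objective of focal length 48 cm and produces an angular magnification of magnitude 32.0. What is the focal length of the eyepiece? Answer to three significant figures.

|M| = f_obj/f_eye, so f_eye = f_obj/|M| = 48/32.0 = 1.500 cm.

1.50 cm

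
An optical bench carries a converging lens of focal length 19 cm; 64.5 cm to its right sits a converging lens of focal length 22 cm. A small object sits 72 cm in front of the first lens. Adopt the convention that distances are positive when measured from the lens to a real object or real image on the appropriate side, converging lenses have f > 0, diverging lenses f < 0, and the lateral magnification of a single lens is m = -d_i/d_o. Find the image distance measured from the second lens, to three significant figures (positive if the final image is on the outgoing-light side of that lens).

51.0 cm

Applying the thin-lens equation to the first lens, 1/19 = 1/72 + 1/d_i1, which gives d_i1 = 25.811 cm.
That image sits 38.689 cm in front of the second lens, so d_o2 = 38.689 cm.
Applying the thin-lens equation again with f_2 = 22 cm and d_o2 = 38.689 cm gives d_i2 = 51.002 cm.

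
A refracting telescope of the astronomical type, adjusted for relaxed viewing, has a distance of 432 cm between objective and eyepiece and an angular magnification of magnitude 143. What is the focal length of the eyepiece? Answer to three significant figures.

3.00 cm

In normal adjustment the tube length equals f_obj + f_eye and |M| = f_obj/f_eye.
So f_obj = 143 f_eye and 143 f_eye + f_eye = 432 cm, giving f_eye = 432/144 = 3.000 cm and f_obj = 429.000 cm.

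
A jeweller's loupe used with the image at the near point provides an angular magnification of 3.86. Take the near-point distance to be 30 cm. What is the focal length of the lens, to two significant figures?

10 cm

For the image at the near point, M = 1 + D/f.
f = D/(M - 1) = 30/(3.86 - 1) = 10.490 cm.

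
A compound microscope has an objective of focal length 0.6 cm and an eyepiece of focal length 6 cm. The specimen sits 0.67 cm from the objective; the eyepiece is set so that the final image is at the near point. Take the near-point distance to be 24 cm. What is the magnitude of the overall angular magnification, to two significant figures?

Objective: 1/d_i = 1/f_obj - 1/d_o = 1/0.6 - 1/0.67 = 0.17413 cm^-1, so d_i = 5.743 cm.
m_obj = -d_i/d_o = -5.743/0.67 = -8.571.
Eyepiece angular magnification (image at near point): M_eye = 1 + D/f_e = 1 + 24/6 = 5.000.
Overall M = m_obj x M_eye = (-8.571)(5.000) = -42.86.
|M| = 42.86.

43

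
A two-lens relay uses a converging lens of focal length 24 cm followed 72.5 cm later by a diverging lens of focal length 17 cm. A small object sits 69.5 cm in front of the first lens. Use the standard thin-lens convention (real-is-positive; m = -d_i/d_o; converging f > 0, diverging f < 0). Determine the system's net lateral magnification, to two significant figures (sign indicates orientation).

-0.17

Lens 1: 1/d_i1 = 1/f_1 - 1/d_o1 = 1/24 - 1/69.5 = 0.02728 cm^-1, so d_i1 = 36.659 cm.
m_1 = -(36.659)/69.5 = -0.5275.
The intermediate image is 36.659 cm to the right of lens 1, so d_o2 = L - d_i1 = 72.5 - 36.659 = 35.841 cm.
Lens 2: 1/d_i2 = 1/f_2 - 1/d_o2 = 1/(-17) - 1/(35.841) = -0.08672 cm^-1, so d_i2 = -11.531 cm.
m_2 = -(-11.531)/(35.841) = 0.3217.
Total m = m_1 x m_2 = (-0.5275)(0.3217) = -0.1697.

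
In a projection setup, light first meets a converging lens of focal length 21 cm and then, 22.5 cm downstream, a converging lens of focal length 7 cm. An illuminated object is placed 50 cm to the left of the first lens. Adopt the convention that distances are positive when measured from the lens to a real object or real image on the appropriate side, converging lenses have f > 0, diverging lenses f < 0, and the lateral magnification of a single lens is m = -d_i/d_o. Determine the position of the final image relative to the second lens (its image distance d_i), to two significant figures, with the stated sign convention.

4.6 cm

Applying the thin-lens equation to the first lens, 1/21 = 1/50 + 1/d_i1, which gives d_i1 = 36.207 cm.
Since 36.207 cm > 22.5 cm, the first image lies past the second lens and serves as a virtual object: d_o2 = L - d_i1 = -13.707 cm.
Applying the thin-lens equation again with f_2 = 7 cm and d_o2 = -13.707 cm gives d_i2 = 4.634 cm.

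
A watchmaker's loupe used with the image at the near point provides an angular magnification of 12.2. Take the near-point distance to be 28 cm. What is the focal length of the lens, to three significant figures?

For the image at the near point, M = 1 + D/f.
f = D/(M - 1) = 28/(12.2 - 1) = 2.500 cm.

2.50 cm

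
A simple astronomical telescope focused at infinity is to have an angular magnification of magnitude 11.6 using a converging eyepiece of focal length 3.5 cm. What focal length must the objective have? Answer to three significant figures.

40.6 cm

|M| = f_obj/|f_eye|, so f_obj = |M| x |f_eye| = 11.6 x 3.5 = 40.600 cm.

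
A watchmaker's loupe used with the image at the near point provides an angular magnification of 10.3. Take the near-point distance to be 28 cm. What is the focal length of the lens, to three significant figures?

3.01 cm

For the image at the near point, M = 1 + D/f.
f = D/(M - 1) = 28/(10.3 - 1) = 3.011 cm.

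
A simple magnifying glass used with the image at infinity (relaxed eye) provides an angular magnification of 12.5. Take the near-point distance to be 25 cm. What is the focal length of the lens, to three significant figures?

2.00 cm

For the image at infinity, M = D/f.
f = D/M = 25/12.5 = 2.000 cm.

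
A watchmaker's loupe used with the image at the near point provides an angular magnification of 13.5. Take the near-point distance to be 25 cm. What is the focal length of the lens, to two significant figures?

2.0 cm

For the image at the near point, M = 1 + D/f.
f = D/(M - 1) = 25/(13.5 - 1) = 2.000 cm.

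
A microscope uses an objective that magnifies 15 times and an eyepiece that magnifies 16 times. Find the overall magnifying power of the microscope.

The overall magnification of a compound microscope is the product of the objective and eyepiece magnifications:
M = M_obj x M_eye = 15 x 16 = 240.

240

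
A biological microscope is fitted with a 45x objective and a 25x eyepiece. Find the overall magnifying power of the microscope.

The overall magnification of a compound microscope is the product of the objective and eyepiece magnifications:
M = M_obj x M_eye = 45 x 25 = 1125.

1125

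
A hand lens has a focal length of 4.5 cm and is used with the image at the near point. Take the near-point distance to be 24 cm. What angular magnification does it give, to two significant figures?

M = 1 + D/f = 1 + 24/4.5 = 6.333.

6.3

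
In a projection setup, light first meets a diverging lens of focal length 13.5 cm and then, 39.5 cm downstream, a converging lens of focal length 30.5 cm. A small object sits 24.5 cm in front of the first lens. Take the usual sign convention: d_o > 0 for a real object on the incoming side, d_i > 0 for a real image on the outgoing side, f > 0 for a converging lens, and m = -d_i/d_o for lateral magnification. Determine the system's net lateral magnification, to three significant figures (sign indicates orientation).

Applying the thin-lens equation to the first lens, 1/(-13.5) = 1/24.5 + 1/d_i1, which gives d_i1 = -8.704 cm.
Its lateral magnification is m_1 = -d_i1/d_o1 = -(-8.704)/24.5 = 0.3553.
The intermediate image is virtual, 8.704 cm to the left of lens 1, so d_o2 = L - d_i1 = 39.5 - (-8.704) = 48.204 cm.
Applying the thin-lens equation again with f_2 = 30.5 cm and d_o2 = 48.204 cm gives d_i2 = 83.045 cm.
m_2 = -(83.045)/(48.204) = -1.7228.
Total m = m_1 x m_2 = (0.3553)(-1.7228) = -0.6120.

-0.612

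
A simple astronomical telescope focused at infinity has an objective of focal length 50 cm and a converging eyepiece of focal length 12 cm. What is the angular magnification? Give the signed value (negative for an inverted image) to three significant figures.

M = -f_obj/f_eye = -50/(12) = -4.167.

-4.17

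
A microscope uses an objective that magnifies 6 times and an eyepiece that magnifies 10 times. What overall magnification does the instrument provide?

The overall magnification of a compound microscope is the product of the objective and eyepiece magnifications:
M = M_obj x M_eye = 6 x 10 = 60.

60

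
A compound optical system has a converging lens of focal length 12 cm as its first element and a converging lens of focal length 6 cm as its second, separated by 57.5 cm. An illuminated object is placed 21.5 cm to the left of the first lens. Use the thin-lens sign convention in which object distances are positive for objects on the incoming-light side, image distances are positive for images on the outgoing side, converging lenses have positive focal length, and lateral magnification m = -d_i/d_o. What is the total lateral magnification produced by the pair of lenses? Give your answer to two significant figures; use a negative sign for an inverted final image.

0.31

Lens 1: 1/d_i1 = 1/f_1 - 1/d_o1 = 1/12 - 1/21.5 = 0.03682 cm^-1, so d_i1 = 27.158 cm.
m_1 = -(27.158)/21.5 = -1.2632.
That image sits 30.342 cm in front of the second lens, so d_o2 = 30.342 cm.
Lens 2: 1/d_i2 = 1/f_2 - 1/d_o2 = 1/6 - 1/(30.342) = 0.13371 cm^-1, so d_i2 = 7.479 cm.
m_2 = -(7.479)/(30.342) = -0.2465.
Total m = m_1 x m_2 = (-1.2632)(-0.2465) = 0.3114.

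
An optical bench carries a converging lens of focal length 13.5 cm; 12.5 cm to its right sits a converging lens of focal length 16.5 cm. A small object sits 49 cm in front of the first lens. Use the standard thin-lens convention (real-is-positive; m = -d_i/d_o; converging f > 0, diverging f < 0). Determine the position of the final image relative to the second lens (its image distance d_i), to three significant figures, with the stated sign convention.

4.47 cm

Lens 1: 1/d_i1 = 1/f_1 - 1/d_o1 = 1/13.5 - 1/49 = 0.05367 cm^-1, so d_i1 = 18.634 cm.
Since 18.634 cm > 12.5 cm, the first image lies past the second lens and serves as a virtual object: d_o2 = L - d_i1 = -6.134 cm.
Lens 2: 1/d_i2 = 1/f_2 - 1/d_o2 = 1/16.5 - 1/(-6.134) = 0.22364 cm^-1, so d_i2 = 4.472 cm.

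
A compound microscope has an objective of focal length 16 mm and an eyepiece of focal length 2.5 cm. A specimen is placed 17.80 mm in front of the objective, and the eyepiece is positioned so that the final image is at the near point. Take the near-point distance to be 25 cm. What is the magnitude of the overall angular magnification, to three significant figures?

97.8

Convert to cm: f_obj = 16 mm = 1.6 cm; d_o = 17.80 mm = 1.78 cm.
Objective: 1/d_i = 1/f_obj - 1/d_o = 1/1.6 - 1/1.78 = 0.06320 cm^-1, so d_i = 15.822 cm.
m_obj = -d_i/d_o = -15.822/1.78 = -8.889.
Eyepiece angular magnification (image at near point): M_eye = 1 + D/f_e = 1 + 25/2.5 = 11.000.
Overall M = m_obj x M_eye = (-8.889)(11.000) = -97.78.
|M| = 97.78.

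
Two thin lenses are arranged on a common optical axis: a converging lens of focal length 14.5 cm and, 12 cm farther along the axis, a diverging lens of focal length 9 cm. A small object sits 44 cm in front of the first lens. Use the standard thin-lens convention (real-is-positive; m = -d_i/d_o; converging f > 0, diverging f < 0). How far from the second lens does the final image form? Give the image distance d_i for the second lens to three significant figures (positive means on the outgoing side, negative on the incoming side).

Lens 1: 1/d_i1 = 1/f_1 - 1/d_o1 = 1/14.5 - 1/44 = 0.04624 cm^-1, so d_i1 = 21.627 cm.
Since 21.627 cm > 12 cm, the first image lies past the second lens and serves as a virtual object: d_o2 = L - d_i1 = -9.627 cm.
Lens 2: 1/d_i2 = 1/f_2 - 1/d_o2 = 1/(-9) - 1/(-9.627) = -0.00724 cm^-1, so d_i2 = -138.162 cm.

-138 cm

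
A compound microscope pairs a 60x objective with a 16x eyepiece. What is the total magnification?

960

The overall magnification of a compound microscope is the product of the objective and eyepiece magnifications:
M = M_obj x M_eye = 60 x 16 = 960.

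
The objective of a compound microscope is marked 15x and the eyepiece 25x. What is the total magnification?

375

The overall magnification of a compound microscope is the product of the objective and eyepiece magnifications:
M = M_obj x M_eye = 15 x 25 = 375.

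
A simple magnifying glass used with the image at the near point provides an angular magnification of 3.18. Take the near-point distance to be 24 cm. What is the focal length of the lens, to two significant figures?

11 cm

For the image at the near point, M = 1 + D/f.
f = D/(M - 1) = 24/(3.18 - 1) = 11.009 cm.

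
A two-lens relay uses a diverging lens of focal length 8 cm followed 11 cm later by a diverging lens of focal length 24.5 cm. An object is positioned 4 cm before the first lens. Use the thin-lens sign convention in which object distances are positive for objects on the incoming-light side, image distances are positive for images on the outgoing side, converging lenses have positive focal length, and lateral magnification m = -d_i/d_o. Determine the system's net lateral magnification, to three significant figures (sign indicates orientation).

0.428

Lens 1: 1/d_i1 = 1/f_1 - 1/d_o1 = 1/(-8) - 1/4 = -0.37500 cm^-1, so d_i1 = -2.667 cm.
m_1 = -(-2.667)/4 = 0.6667.
With d_i1 < 0 the first image is virtual and lies on the object side; the object distance for lens 2 is d_o2 = 11 - (-2.667) = 13.667 cm.
Lens 2: 1/d_i2 = 1/f_2 - 1/d_o2 = 1/(-24.5) - 1/(13.667) = -0.11399 cm^-1, so d_i2 = -8.773 cm.
m_2 = -(-8.773)/(13.667) = 0.6419.
Overall magnification: m = m_1 m_2 = 0.4279.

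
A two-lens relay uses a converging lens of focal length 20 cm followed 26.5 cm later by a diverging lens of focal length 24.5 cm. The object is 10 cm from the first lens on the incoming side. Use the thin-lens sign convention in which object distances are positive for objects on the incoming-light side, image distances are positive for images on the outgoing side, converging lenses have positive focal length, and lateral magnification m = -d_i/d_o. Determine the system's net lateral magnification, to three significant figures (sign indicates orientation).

First lens: d_i1 = 1/(1/20 - 1/10) = -20.000 cm.
m_1 = -(-20.000)/10 = 2.0000.
With d_i1 < 0 the first image is virtual and lies on the object side; the object distance for lens 2 is d_o2 = 26.5 - (-20.000) = 46.500 cm.
Second lens: d_i2 = 1/(1/(-24.5) - 1/(46.500)) = -16.046 cm.
m_2 = -(-16.046)/(46.500) = 0.3451.
Total m = m_1 x m_2 = (2.0000)(0.3451) = 0.6901.

0.690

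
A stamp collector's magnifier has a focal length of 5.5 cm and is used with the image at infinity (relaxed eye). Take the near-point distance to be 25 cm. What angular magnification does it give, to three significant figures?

M = D/f = 25/5.5 = 4.545.

4.55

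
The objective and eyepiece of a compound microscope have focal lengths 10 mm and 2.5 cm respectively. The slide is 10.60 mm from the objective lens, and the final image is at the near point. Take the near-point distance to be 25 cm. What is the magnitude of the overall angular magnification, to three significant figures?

Convert to cm: f_obj = 10 mm = 1 cm; d_o = 10.60 mm = 1.06 cm.
Objective: 1/d_i = 1/f_obj - 1/d_o = 1/1 - 1/1.06 = 0.05660 cm^-1, so d_i = 17.667 cm.
m_obj = -d_i/d_o = -17.667/1.06 = -16.667.
Eyepiece angular magnification (image at near point): M_eye = 1 + D/f_e = 1 + 25/2.5 = 11.000.
Overall M = m_obj x M_eye = (-16.667)(11.000) = -183.33.
|M| = 183.33.

183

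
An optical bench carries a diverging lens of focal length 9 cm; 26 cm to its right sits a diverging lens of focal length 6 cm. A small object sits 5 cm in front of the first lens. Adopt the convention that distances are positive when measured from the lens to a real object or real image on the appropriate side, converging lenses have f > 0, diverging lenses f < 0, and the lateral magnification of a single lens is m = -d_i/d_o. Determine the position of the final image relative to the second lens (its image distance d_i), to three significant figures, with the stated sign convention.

First lens: d_i1 = 1/(1/(-9) - 1/5) = -3.214 cm.
With d_i1 < 0 the first image is virtual and lies on the object side; the object distance for lens 2 is d_o2 = 26 - (-3.214) = 29.214 cm.
Second lens: d_i2 = 1/(1/(-6) - 1/(29.214)) = -4.978 cm.

-4.98 cm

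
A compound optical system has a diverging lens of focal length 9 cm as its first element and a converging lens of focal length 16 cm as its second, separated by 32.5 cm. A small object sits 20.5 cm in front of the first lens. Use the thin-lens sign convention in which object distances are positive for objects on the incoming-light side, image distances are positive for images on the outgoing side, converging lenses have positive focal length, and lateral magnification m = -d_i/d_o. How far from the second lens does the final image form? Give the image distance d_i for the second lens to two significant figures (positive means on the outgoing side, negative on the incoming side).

First lens: d_i1 = 1/(1/(-9) - 1/20.5) = -6.254 cm.
With d_i1 < 0 the first image is virtual and lies on the object side; the object distance for lens 2 is d_o2 = 32.5 - (-6.254) = 38.754 cm.
Second lens: d_i2 = 1/(1/16 - 1/(38.754)) = 27.251 cm.

27 cm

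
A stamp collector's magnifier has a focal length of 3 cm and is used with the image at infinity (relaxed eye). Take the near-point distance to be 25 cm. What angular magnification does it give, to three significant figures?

8.33

M = D/f = 25/3 = 8.333.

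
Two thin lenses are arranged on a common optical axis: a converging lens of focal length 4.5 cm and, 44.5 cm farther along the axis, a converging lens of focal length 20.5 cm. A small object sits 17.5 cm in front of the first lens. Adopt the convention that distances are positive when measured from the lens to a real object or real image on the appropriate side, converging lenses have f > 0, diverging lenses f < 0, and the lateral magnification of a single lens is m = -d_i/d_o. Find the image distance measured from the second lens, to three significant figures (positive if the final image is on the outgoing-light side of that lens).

43.9 cm

Applying the thin-lens equation to the first lens, 1/4.5 = 1/17.5 + 1/d_i1, which gives d_i1 = 6.058 cm.
Object distance for lens 2: d_o2 = 44.5 - 6.058 = 38.442 cm.
Applying the thin-lens equation again with f_2 = 20.5 cm and d_o2 = 38.442 cm gives d_i2 = 43.922 cm.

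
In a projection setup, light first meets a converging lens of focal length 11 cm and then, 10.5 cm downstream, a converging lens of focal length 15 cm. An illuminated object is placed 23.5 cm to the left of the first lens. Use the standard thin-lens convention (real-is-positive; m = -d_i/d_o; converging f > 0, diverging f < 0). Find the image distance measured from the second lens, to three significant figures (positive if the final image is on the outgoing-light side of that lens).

6.06 cm

Applying the thin-lens equation to the first lens, 1/11 = 1/23.5 + 1/d_i1, which gives d_i1 = 20.680 cm.
Since 20.680 cm > 10.5 cm, the first image lies past the second lens and serves as a virtual object: d_o2 = L - d_i1 = -10.180 cm.
Applying the thin-lens equation again with f_2 = 15 cm and d_o2 = -10.180 cm gives d_i2 = 6.064 cm.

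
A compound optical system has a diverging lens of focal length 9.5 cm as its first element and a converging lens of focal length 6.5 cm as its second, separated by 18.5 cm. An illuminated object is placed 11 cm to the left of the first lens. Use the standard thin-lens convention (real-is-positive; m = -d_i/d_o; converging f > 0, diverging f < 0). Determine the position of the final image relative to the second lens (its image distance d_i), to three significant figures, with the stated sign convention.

8.97 cm

Lens 1: 1/d_i1 = 1/f_1 - 1/d_o1 = 1/(-9.5) - 1/11 = -0.19617 cm^-1, so d_i1 = -5.098 cm.
The intermediate image is virtual, 5.098 cm to the left of lens 1, so d_o2 = L - d_i1 = 18.5 - (-5.098) = 23.598 cm.
Lens 2: 1/d_i2 = 1/f_2 - 1/d_o2 = 1/6.5 - 1/(23.598) = 0.11147 cm^-1, so d_i2 = 8.971 cm.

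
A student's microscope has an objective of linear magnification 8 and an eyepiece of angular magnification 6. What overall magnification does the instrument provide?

The overall magnification of a compound microscope is the product of the objective and eyepiece magnifications:
M = M_obj x M_eye = 8 x 6 = 48.

48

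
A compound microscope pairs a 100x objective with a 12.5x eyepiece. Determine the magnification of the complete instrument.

The overall magnification of a compound microscope is the product of the objective and eyepiece magnifications:
M = M_obj x M_eye = 100 x 12.5 = 1250.

1250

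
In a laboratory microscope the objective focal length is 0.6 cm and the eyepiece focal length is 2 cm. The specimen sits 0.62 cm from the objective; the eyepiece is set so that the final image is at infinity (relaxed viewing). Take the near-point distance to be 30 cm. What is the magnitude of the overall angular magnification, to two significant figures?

Objective: 1/d_i = 1/f_obj - 1/d_o = 1/0.6 - 1/0.62 = 0.05376 cm^-1, so d_i = 18.600 cm.
m_obj = -d_i/d_o = -18.600/0.62 = -30.000.
Eyepiece angular magnification (image at infinity): M_eye = D/f_e = 30/2 = 15.000.
Overall M = m_obj x M_eye = (-30.000)(15.000) = -450.00.
|M| = 450.00.

450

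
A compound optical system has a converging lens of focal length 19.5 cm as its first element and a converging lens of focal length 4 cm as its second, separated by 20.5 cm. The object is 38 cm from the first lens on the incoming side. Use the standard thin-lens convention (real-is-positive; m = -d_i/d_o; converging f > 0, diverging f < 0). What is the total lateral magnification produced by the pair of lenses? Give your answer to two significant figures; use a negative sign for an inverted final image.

-0.18

First lens: d_i1 = 1/(1/19.5 - 1/38) = 40.054 cm.
m_1 = -(40.054)/38 = -1.0541.
Since 40.054 cm > 20.5 cm, the first image lies past the second lens and serves as a virtual object: d_o2 = L - d_i1 = -19.554 cm.
Second lens: d_i2 = 1/(1/4 - 1/(-19.554)) = 3.321 cm.
m_2 = -(3.321)/(-19.554) = 0.1698.
Total m = m_1 x m_2 = (-1.0541)(0.1698) = -0.1790.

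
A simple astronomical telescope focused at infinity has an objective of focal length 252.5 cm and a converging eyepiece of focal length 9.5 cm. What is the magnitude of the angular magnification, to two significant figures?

|M| = f_obj/|f_eye| = 252.5/9.5 = 26.579.

27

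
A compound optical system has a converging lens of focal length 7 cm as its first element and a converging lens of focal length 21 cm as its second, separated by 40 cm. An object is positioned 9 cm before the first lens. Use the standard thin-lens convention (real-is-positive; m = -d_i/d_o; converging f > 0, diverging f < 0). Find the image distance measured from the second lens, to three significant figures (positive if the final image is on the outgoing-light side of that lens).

-14.3 cm

First lens: d_i1 = 1/(1/7 - 1/9) = 31.500 cm.
Object distance for lens 2: d_o2 = 40 - 31.500 = 8.500 cm.
Second lens: d_i2 = 1/(1/21 - 1/(8.500)) = -14.280 cm.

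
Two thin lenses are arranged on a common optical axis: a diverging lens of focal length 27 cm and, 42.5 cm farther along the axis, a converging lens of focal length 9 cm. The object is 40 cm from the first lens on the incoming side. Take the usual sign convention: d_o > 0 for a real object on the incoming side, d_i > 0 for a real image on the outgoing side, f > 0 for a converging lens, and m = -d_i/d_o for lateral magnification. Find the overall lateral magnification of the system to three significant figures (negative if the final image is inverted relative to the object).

First lens: d_i1 = 1/(1/(-27) - 1/40) = -16.119 cm.
m_1 = -(-16.119)/40 = 0.4030.
With d_i1 < 0 the first image is virtual and lies on the object side; the object distance for lens 2 is d_o2 = 42.5 - (-16.119) = 58.619 cm.
Second lens: d_i2 = 1/(1/9 - 1/(58.619)) = 10.632 cm.
m_2 = -(10.632)/(58.619) = -0.1814.
The system's lateral magnification is m_1 m_2 = (0.4030)(-0.1814) = -0.0731.

-0.0731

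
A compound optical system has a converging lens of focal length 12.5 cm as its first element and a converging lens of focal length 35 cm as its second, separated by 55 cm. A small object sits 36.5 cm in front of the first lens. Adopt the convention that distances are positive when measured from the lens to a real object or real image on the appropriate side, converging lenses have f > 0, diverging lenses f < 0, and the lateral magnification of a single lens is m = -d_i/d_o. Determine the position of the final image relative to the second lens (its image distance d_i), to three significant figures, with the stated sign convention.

Applying the thin-lens equation to the first lens, 1/12.5 = 1/36.5 + 1/d_i1, which gives d_i1 = 19.010 cm.
The intermediate image is 19.010 cm to the right of lens 1, so d_o2 = L - d_i1 = 55 - 19.010 = 35.990 cm.
Applying the thin-lens equation again with f_2 = 35 cm and d_o2 = 35.990 cm gives d_i2 = 1272.895 cm.

1270 cm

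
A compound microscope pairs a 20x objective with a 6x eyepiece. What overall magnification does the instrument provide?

The overall magnification of a compound microscope is the product of the objective and eyepiece magnifications:
M = M_obj x M_eye = 20 x 6 = 120.

120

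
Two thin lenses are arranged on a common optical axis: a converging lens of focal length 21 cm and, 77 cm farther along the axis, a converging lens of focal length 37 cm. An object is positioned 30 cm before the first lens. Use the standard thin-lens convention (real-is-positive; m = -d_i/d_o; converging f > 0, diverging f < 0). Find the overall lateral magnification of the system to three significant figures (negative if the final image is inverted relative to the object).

-2.88

Applying the thin-lens equation to the first lens, 1/21 = 1/30 + 1/d_i1, which gives d_i1 = 70.000 cm.
Its lateral magnification is m_1 = -d_i1/d_o1 = -(70.000)/30 = -2.3333.
The intermediate image is 70.000 cm to the right of lens 1, so d_o2 = L - d_i1 = 77 - 70.000 = 7.000 cm.
Applying the thin-lens equation again with f_2 = 37 cm and d_o2 = 7.000 cm gives d_i2 = -8.633 cm.
m_2 = -(-8.633)/(7.000) = 1.2333.
Total m = m_1 x m_2 = (-2.3333)(1.2333) = -2.8778.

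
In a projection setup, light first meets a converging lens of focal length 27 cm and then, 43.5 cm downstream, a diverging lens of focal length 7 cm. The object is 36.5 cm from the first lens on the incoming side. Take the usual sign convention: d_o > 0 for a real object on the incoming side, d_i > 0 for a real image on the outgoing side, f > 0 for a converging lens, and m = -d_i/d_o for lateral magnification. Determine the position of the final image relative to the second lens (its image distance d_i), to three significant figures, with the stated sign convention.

-7.92 cm

Lens 1: 1/d_i1 = 1/f_1 - 1/d_o1 = 1/27 - 1/36.5 = 0.00964 cm^-1, so d_i1 = 103.737 cm.
This image would form 103.737 cm past lens 1, i.e. 60.237 cm beyond lens 2, so it is a virtual object for lens 2: d_o2 = 43.5 - 103.737 = -60.237 cm.
Lens 2: 1/d_i2 = 1/f_2 - 1/d_o2 = 1/(-7) - 1/(-60.237) = -0.12626 cm^-1, so d_i2 = -7.920 cm.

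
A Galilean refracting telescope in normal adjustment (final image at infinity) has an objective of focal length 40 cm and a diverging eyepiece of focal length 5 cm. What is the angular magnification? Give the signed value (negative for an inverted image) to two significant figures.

8.0

M = -f_obj/f_eye = -40/(-5) = 8.000.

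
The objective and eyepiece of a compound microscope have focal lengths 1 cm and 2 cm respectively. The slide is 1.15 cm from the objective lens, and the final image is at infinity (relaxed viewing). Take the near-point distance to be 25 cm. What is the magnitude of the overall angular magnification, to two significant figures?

83

Objective: 1/d_i = 1/f_obj - 1/d_o = 1/1 - 1/1.15 = 0.13043 cm^-1, so d_i = 7.667 cm.
m_obj = -d_i/d_o = -7.667/1.15 = -6.667.
Eyepiece angular magnification (image at infinity): M_eye = D/f_e = 25/2 = 12.500.
Overall M = m_obj x M_eye = (-6.667)(12.500) = -83.33.
|M| = 83.33.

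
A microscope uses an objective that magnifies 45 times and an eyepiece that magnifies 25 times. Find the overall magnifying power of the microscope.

1125

The overall magnification of a compound microscope is the product of the objective and eyepiece magnifications:
M = M_obj x M_eye = 45 x 25 = 1125.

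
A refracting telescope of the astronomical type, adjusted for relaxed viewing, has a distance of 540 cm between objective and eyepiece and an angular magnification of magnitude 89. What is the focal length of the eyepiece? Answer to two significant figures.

In normal adjustment the tube length equals f_obj + f_eye and |M| = f_obj/f_eye.
So f_obj = 89 f_eye and 89 f_eye + f_eye = 540 cm, giving f_eye = 540/90 = 6.000 cm and f_obj = 534.000 cm.

6.0 cm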